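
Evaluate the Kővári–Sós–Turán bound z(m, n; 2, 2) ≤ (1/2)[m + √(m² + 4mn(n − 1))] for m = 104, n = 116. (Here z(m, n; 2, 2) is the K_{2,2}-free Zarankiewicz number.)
z(104, 116; 2, 2) ≤ (1/2)[104 + √(104² + 4·104·116·115)] = (1/2)[104 + √5560256] = 1231.0098

Kővári–Sós–Turán: let r_1, ..., r_104 be the row sums and z = Σ r_i the total number of 1s. Each pair of columns can share at most one row with both entries 1 (else a 2×2 all-ones block appears), so Σ_i C(r_i, 2) ≤ C(116, 2) = 6670. By convexity Σ_i C(r_i, 2) ≥ 104·C(z/104, 2) = z(z − 104)/(2·104), giving z² − 104z − 104·116·115 ≤ 0 and hence z ≤ (1/2)[104 + √(10816 + 4·1387360)] = (1/2)[104 + √5560256] ≈ (1/2)(104 + 2358.0195) = 1231.0098.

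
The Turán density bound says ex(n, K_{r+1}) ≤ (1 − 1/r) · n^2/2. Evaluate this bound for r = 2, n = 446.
Turán density bound = (1/2) · 446^2/2 = 49729

Turán's theorem: ex(n, K_{r+1}) is achieved by the complete r-partite Turán graph T(n, r) with parts as balanced as possible, and is at most (1 − 1/r) · n^2/2. For r = 2, n = 446: the density bound is (1/2) · 198916/2 = 49729. Since 2 ∣ 446, the Turán graph T(446, 2) has parts of equal size 223, and its edge count e(T(446, 2)) = 49729 attains the density bound exactly.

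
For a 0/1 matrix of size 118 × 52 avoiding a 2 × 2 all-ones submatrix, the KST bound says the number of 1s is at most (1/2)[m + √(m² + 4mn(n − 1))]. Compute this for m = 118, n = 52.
z(118, 52; 2, 2) ≤ (1/2)[118 + √(118² + 4·118·52·51)] = (1/2)[118 + √1265668] = 621.5096

Kővári–Sós–Turán: let r_1, ..., r_118 be the row sums and z = Σ r_i the total number of 1s. Each pair of columns can share at most one row with both entries 1 (else a 2×2 all-ones block appears), so Σ_i C(r_i, 2) ≤ C(52, 2) = 1326. By convexity Σ_i C(r_i, 2) ≥ 118·C(z/118, 2) = z(z − 118)/(2·118), giving z² − 118z − 118·52·51 ≤ 0 and hence z ≤ (1/2)[118 + √(13924 + 4·312936)] = (1/2)[118 + √1265668] ≈ (1/2)(118 + 1125.0191) = 621.5096.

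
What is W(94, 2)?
W(94, 2) = 94 + 1 = 95

A 2-term AP is any pair of integers, so a monochromatic 2-AP exists iff some colour is used at least twice. With 94 colours, the colouring i ↦ i on {1, ..., 94} uses each colour once, avoiding any monochromatic pair, so W(94, 2) > 94. For {1, ..., 95}, pigeonhole forces two integers of the same colour, which form a monochromatic 2-AP. Hence W(94, 2) = 95.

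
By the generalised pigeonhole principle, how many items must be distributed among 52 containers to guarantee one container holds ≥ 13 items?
n = (13 − 1)·52 + 1 = 625

By the generalised pigeonhole principle, to guarantee some box contains ≥ r objects we need more than (r − 1) · k objects total. Threshold: n = (r − 1) · k + 1. With r = 13 and k = 52: n = 12 · 52 + 1 = 624 + 1 = 625. For n = 624 = 12 · 52, we can put exactly 12 objects in every box, avoiding 13 in any single one — so 625 is tight.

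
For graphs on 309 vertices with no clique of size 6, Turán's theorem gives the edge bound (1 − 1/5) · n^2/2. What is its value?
Turán density bound = (4/5) · 309^2/2 = 190962/5 ≈ 38192.4

Turán's theorem: ex(n, K_{r+1}) is achieved by the complete r-partite Turán graph T(n, r) with parts as balanced as possible, and is at most (1 − 1/r) · n^2/2. For r = 5, n = 309: the density bound is (4/5) · 95481/2 = 190962/5 ≈ 38192.4. The integer-valued extremum is e(T(309, 5)) = 38192, which is strictly less than the density bound 190962/5 since 5 ∤ 309 (the parts of T(309, 5) cannot all be equal).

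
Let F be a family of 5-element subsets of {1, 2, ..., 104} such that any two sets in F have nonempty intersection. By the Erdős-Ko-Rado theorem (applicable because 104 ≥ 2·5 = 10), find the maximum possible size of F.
max |F| = C(103, 4) = 4421275

Erdős-Ko-Rado (1961): when n ≥ 2k, max |F| = C(n−1, k−1). The bound is attained by the star {A : i ∈ A} for any fixed i ∈ [n]. Here C(104−1, 5−1) = C(103, 4) = 4421275.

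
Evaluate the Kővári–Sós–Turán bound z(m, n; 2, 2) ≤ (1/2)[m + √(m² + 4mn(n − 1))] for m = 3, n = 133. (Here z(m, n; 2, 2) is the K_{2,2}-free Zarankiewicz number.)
z(3, 133; 2, 2) ≤ (1/2)[3 + √(3² + 4·3·133·132)] = (1/2)[3 + √210681] = 231

Kővári–Sós–Turán: let r_1, ..., r_3 be the row sums and z = Σ r_i the total number of 1s. Each pair of columns can share at most one row with both entries 1 (else a 2×2 all-ones block appears), so Σ_i C(r_i, 2) ≤ C(133, 2) = 8778. By convexity Σ_i C(r_i, 2) ≥ 3·C(z/3, 2) = z(z − 3)/(2·3), giving z² − 3z − 3·133·132 ≤ 0 and hence z ≤ (1/2)[3 + √(9 + 4·52668)] = (1/2)[3 + √210681] ≈ (1/2)(3 + 459) = 231.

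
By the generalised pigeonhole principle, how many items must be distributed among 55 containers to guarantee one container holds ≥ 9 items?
n = (9 − 1)·55 + 1 = 441

By the generalised pigeonhole principle, to guarantee some box contains ≥ r objects we need more than (r − 1) · k objects total. Threshold: n = (r − 1) · k + 1. With r = 9 and k = 55: n = 8 · 55 + 1 = 440 + 1 = 441. For n = 440 = 8 · 55, we can put exactly 8 objects in every box, avoiding 9 in any single one — so 441 is tight.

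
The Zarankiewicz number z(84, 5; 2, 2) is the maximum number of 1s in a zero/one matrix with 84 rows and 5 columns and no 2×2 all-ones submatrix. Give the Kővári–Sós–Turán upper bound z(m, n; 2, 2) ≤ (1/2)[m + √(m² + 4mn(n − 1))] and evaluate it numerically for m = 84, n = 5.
z(84, 5; 2, 2) ≤ (1/2)[84 + √(84² + 4·84·5·4)] = (1/2)[84 + √13776] = 100.6856

Kővári–Sós–Turán: let r_1, ..., r_84 be the row sums and z = Σ r_i the total number of 1s. Each pair of columns can share at most one row with both entries 1 (else a 2×2 all-ones block appears), so Σ_i C(r_i, 2) ≤ C(5, 2) = 10. By convexity Σ_i C(r_i, 2) ≥ 84·C(z/84, 2) = z(z − 84)/(2·84), giving z² − 84z − 84·5·4 ≤ 0 and hence z ≤ (1/2)[84 + √(7056 + 4·1680)] = (1/2)[84 + √13776] ≈ (1/2)(84 + 117.3712) = 100.6856.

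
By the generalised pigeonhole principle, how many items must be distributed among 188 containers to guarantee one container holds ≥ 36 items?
n = (36 − 1)·188 + 1 = 6581

By the generalised pigeonhole principle, to guarantee some box contains ≥ r objects we need more than (r − 1) · k objects total. Threshold: n = (r − 1) · k + 1. With r = 36 and k = 188: n = 35 · 188 + 1 = 6580 + 1 = 6581. For n = 6580 = 35 · 188, we can put exactly 35 objects in every box, avoiding 36 in any single one — so 6581 is tight.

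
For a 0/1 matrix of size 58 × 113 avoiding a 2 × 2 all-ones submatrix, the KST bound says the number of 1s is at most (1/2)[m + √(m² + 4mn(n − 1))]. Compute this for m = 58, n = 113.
z(58, 113; 2, 2) ≤ (1/2)[58 + √(58² + 4·58·113·112)] = (1/2)[58 + √2939556] = 886.2567

Kővári–Sós–Turán: let r_1, ..., r_58 be the row sums and z = Σ r_i the total number of 1s. Each pair of columns can share at most one row with both entries 1 (else a 2×2 all-ones block appears), so Σ_i C(r_i, 2) ≤ C(113, 2) = 6328. By convexity Σ_i C(r_i, 2) ≥ 58·C(z/58, 2) = z(z − 58)/(2·58), giving z² − 58z − 58·113·112 ≤ 0 and hence z ≤ (1/2)[58 + √(3364 + 4·734048)] = (1/2)[58 + √2939556] ≈ (1/2)(58 + 1714.5133) = 886.2567.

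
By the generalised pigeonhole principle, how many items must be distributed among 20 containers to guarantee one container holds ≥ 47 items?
n = (47 − 1)·20 + 1 = 921

By the generalised pigeonhole principle, to guarantee some box contains ≥ r objects we need more than (r − 1) · k objects total. Threshold: n = (r − 1) · k + 1. With r = 47 and k = 20: n = 46 · 20 + 1 = 920 + 1 = 921. For n = 920 = 46 · 20, we can put exactly 46 objects in every box, avoiding 47 in any single one — so 921 is tight.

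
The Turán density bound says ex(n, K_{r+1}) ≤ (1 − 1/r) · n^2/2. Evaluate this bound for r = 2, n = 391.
Turán density bound = (1/2) · 391^2/2 = 152881/4 ≈ 38220.25

Turán's theorem: ex(n, K_{r+1}) is achieved by the complete r-partite Turán graph T(n, r) with parts as balanced as possible, and is at most (1 − 1/r) · n^2/2. For r = 2, n = 391: the density bound is (1/2) · 152881/2 = 152881/4 ≈ 38220.25. The integer-valued extremum is e(T(391, 2)) = 38220, which is strictly less than the density bound 152881/4 since 2 ∤ 391 (the parts of T(391, 2) cannot all be equal).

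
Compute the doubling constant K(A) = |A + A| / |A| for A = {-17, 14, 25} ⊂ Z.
K = |A + A| / |A| = 6/3 = 2

Enumerate A + A = {a + b : a, b ∈ A}. With |A| = 3, there are |A|^2 = 9 ordered sum pairs; collecting distinct values, A + A = {-34, -3, 8, 28, 39, 50}, so |A + A| = 6. Thus K = 6/3 = 2. For comparison, the minimum possible |A + A| over all 3-element sets is 2·3 − 1 = 5 (so min K = 5/3), attained only by arithmetic progressions.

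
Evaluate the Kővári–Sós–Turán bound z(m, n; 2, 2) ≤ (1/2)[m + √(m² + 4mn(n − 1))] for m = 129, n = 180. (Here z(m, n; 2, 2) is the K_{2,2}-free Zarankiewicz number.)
z(129, 180; 2, 2) ≤ (1/2)[129 + √(129² + 4·129·180·179)] = (1/2)[129 + √16642161] = 2104.2402

Kővári–Sós–Turán: let r_1, ..., r_129 be the row sums and z = Σ r_i the total number of 1s. Each pair of columns can share at most one row with both entries 1 (else a 2×2 all-ones block appears), so Σ_i C(r_i, 2) ≤ C(180, 2) = 16110. By convexity Σ_i C(r_i, 2) ≥ 129·C(z/129, 2) = z(z − 129)/(2·129), giving z² − 129z − 129·180·179 ≤ 0 and hence z ≤ (1/2)[129 + √(16641 + 4·4156380)] = (1/2)[129 + √16642161] ≈ (1/2)(129 + 4079.4805) = 2104.2402.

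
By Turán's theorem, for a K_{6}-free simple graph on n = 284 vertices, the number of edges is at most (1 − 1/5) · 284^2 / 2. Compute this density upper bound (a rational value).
Turán density bound = (4/5) · 284^2/2 = 161312/5 ≈ 32262.4

Turán's theorem: ex(n, K_{r+1}) is achieved by the complete r-partite Turán graph T(n, r) with parts as balanced as possible, and is at most (1 − 1/r) · n^2/2. For r = 5, n = 284: the density bound is (4/5) · 80656/2 = 161312/5 ≈ 32262.4. The integer-valued extremum is e(T(284, 5)) = 32262, which is strictly less than the density bound 161312/5 since 5 ∤ 284 (the parts of T(284, 5) cannot all be equal).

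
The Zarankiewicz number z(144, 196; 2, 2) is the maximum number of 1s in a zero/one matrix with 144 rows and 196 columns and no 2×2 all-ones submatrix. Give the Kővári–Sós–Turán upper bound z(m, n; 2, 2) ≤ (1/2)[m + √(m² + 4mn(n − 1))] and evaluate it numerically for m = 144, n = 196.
z(144, 196; 2, 2) ≤ (1/2)[144 + √(144² + 4·144·196·195)] = (1/2)[144 + √22035456] = 2419.0969

Kővári–Sós–Turán: let r_1, ..., r_144 be the row sums and z = Σ r_i the total number of 1s. Each pair of columns can share at most one row with both entries 1 (else a 2×2 all-ones block appears), so Σ_i C(r_i, 2) ≤ C(196, 2) = 19110. By convexity Σ_i C(r_i, 2) ≥ 144·C(z/144, 2) = z(z − 144)/(2·144), giving z² − 144z − 144·196·195 ≤ 0 and hence z ≤ (1/2)[144 + √(20736 + 4·5503680)] = (1/2)[144 + √22035456] ≈ (1/2)(144 + 4694.1939) = 2419.0969.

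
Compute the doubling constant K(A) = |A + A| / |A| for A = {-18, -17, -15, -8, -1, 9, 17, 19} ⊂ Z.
K = |A + A| / |A| = 31/8

Enumerate A + A = {a + b : a, b ∈ A}. With |A| = 8, there are |A|^2 = 64 ordered sum pairs; collecting distinct values, A + A = {-36, -35, -34, -33, -32, -30, -26, -25, -23, -19, -18, -16, -9, -8, -6, -2, -1, 0, 1, 2, 4, 8, 9, 11, 16, 18, 26, 28, 34, 36, 38}, so |A + A| = 31. Thus K = 31/8. For comparison, the minimum possible |A + A| over all 8-element sets is 2·8 − 1 = 15 (so min K = 15/8), attained only by arithmetic progressions.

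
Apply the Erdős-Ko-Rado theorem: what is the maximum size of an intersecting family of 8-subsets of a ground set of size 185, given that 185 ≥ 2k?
max |F| = C(184, 7) = 1262216571096

Erdős-Ko-Rado (1961): when n ≥ 2k, max |F| = C(n−1, k−1). The bound is attained by the star {A : i ∈ A} for any fixed i ∈ [n]. Here C(185−1, 8−1) = C(184, 7) = 1262216571096.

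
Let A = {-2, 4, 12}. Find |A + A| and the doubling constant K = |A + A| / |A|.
K = |A + A| / |A| = 6/3 = 2

Enumerate A + A = {a + b : a, b ∈ A}. With |A| = 3, there are |A|^2 = 9 ordered sum pairs; collecting distinct values, A + A = {-4, 2, 8, 10, 16, 24}, so |A + A| = 6. Thus K = 6/3 = 2. For comparison, the minimum possible |A + A| over all 3-element sets is 2·3 − 1 = 5 (so min K = 5/3), attained only by arithmetic progressions.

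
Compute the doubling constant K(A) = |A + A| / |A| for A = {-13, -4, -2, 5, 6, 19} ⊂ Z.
K = |A + A| / |A| = 20/6 = 10/3

Enumerate A + A = {a + b : a, b ∈ A}. With |A| = 6, there are |A|^2 = 36 ordered sum pairs; collecting distinct values, A + A = {-26, -17, -15, -8, -7, -6, -4, 1, 2, 3, 4, 6, 10, 11, 12, 15, 17, 24, 25, 38}, so |A + A| = 20. Thus K = 20/6 = 10/3. For comparison, the minimum possible |A + A| over all 6-element sets is 2·6 − 1 = 11 (so min K = 11/6), attained only by arithmetic progressions.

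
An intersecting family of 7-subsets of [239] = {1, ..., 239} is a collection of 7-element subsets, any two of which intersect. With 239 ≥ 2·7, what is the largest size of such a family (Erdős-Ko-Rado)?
max |F| = C(238, 6) = 236888757651

The Erdős-Ko-Rado theorem states: for n ≥ 2k, an intersecting family of k-subsets of an n-element set has size at most C(n − 1, k − 1), with equality for 'star' families {A ⊆ [n] : |A| = k, i ∈ A} (fix an element i). For n = 239, k = 7: C(238, 6) = 236888757651.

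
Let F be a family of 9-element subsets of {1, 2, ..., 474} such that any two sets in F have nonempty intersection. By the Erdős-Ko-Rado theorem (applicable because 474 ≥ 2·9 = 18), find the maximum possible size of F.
max |F| = C(473, 8) = 58549457317601679

The Erdős-Ko-Rado theorem states: for n ≥ 2k, an intersecting family of k-subsets of an n-element set has size at most C(n − 1, k − 1), with equality for 'star' families {A ⊆ [n] : |A| = k, i ∈ A} (fix an element i). For n = 474, k = 9: C(473, 8) = 58549457317601679.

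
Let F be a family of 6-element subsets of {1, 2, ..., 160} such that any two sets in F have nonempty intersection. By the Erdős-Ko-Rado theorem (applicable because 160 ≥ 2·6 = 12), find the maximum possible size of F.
max |F| = C(159, 5) = 794747031

The Erdős-Ko-Rado theorem states: for n ≥ 2k, an intersecting family of k-subsets of an n-element set has size at most C(n − 1, k − 1), with equality for 'star' families {A ⊆ [n] : |A| = k, i ∈ A} (fix an element i). For n = 160, k = 6: C(159, 5) = 794747031.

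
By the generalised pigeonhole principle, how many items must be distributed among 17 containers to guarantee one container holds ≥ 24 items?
n = (24 − 1)·17 + 1 = 392

By the generalised pigeonhole principle, to guarantee some box contains ≥ r objects we need more than (r − 1) · k objects total. Threshold: n = (r − 1) · k + 1. With r = 24 and k = 17: n = 23 · 17 + 1 = 391 + 1 = 392. For n = 391 = 23 · 17, we can put exactly 23 objects in every box, avoiding 24 in any single one — so 392 is tight.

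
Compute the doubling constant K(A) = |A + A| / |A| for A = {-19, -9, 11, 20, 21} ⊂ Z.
K = |A + A| / |A| = 14/5

Enumerate A + A = {a + b : a, b ∈ A}. With |A| = 5, there are |A|^2 = 25 ordered sum pairs; collecting distinct values, A + A = {-38, -28, -18, -8, 1, 2, 11, 12, 22, 31, 32, 40, 41, 42}, so |A + A| = 14. Thus K = 14/5. For comparison, the minimum possible |A + A| over all 5-element sets is 2·5 − 1 = 9 (so min K = 9/5), attained only by arithmetic progressions.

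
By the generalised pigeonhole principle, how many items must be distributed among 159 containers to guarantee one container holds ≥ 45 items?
n = (45 − 1)·159 + 1 = 6997

By the generalised pigeonhole principle, to guarantee some box contains ≥ r objects we need more than (r − 1) · k objects total. Threshold: n = (r − 1) · k + 1. With r = 45 and k = 159: n = 44 · 159 + 1 = 6996 + 1 = 6997. For n = 6996 = 44 · 159, we can put exactly 44 objects in every box, avoiding 45 in any single one — so 6997 is tight.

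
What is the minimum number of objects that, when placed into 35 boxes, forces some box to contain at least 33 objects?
n = (33 − 1)·35 + 1 = 1121

By the generalised pigeonhole principle, to guarantee some box contains ≥ r objects we need more than (r − 1) · k objects total. Threshold: n = (r − 1) · k + 1. With r = 33 and k = 35: n = 32 · 35 + 1 = 1120 + 1 = 1121. For n = 1120 = 32 · 35, we can put exactly 32 objects in every box, avoiding 33 in any single one — so 1121 is tight.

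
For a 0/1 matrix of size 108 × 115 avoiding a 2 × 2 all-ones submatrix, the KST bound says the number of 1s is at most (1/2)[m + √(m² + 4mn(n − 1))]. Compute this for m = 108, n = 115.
z(108, 115; 2, 2) ≤ (1/2)[108 + √(108² + 4·108·115·114)] = (1/2)[108 + √5675184] = 1245.1322

Kővári–Sós–Turán: let r_1, ..., r_108 be the row sums and z = Σ r_i the total number of 1s. Each pair of columns can share at most one row with both entries 1 (else a 2×2 all-ones block appears), so Σ_i C(r_i, 2) ≤ C(115, 2) = 6555. By convexity Σ_i C(r_i, 2) ≥ 108·C(z/108, 2) = z(z − 108)/(2·108), giving z² − 108z − 108·115·114 ≤ 0 and hence z ≤ (1/2)[108 + √(11664 + 4·1415880)] = (1/2)[108 + √5675184] ≈ (1/2)(108 + 2382.2645) = 1245.1322.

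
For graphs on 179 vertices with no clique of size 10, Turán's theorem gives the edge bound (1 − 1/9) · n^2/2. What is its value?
Turán density bound = (8/9) · 179^2/2 = 128164/9 ≈ 14240.4444

Turán's theorem: ex(n, K_{r+1}) is achieved by the complete r-partite Turán graph T(n, r) with parts as balanced as possible, and is at most (1 − 1/r) · n^2/2. For r = 9, n = 179: the density bound is (8/9) · 32041/2 = 128164/9 ≈ 14240.4444. The integer-valued extremum is e(T(179, 9)) = 14240, which is strictly less than the density bound 128164/9 since 9 ∤ 179 (the parts of T(179, 9) cannot all be equal).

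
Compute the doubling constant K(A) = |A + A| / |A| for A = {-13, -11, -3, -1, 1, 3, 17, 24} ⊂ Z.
K = |A + A| / |A| = 28/8 = 7/2

Enumerate A + A = {a + b : a, b ∈ A}. With |A| = 8, there are |A|^2 = 64 ordered sum pairs; collecting distinct values, A + A = {-26, -24, -22, -16, -14, -12, -10, -8, -6, -4, -2, 0, 2, 4, 6, 11, 13, 14, 16, 18, 20, 21, 23, 25, 27, 34, 41, 48}, so |A + A| = 28. Thus K = 28/8 = 7/2. For comparison, the minimum possible |A + A| over all 8-element sets is 2·8 − 1 = 15 (so min K = 15/8), attained only by arithmetic progressions.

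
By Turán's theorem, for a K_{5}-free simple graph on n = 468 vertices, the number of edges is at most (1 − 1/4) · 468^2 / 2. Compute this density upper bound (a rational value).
Turán density bound = (3/4) · 468^2/2 = 82134

Turán's theorem: ex(n, K_{r+1}) is achieved by the complete r-partite Turán graph T(n, r) with parts as balanced as possible, and is at most (1 − 1/r) · n^2/2. For r = 4, n = 468: the density bound is (3/4) · 219024/2 = 82134. Since 4 ∣ 468, the Turán graph T(468, 4) has parts of equal size 117, and its edge count e(T(468, 4)) = 82134 attains the density bound exactly.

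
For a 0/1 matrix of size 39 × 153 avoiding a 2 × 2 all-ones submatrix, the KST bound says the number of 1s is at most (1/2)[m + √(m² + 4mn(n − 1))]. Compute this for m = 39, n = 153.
z(39, 153; 2, 2) ≤ (1/2)[39 + √(39² + 4·39·153·152)] = (1/2)[39 + √3629457] = 972.0567

Kővári–Sós–Turán: let r_1, ..., r_39 be the row sums and z = Σ r_i the total number of 1s. Each pair of columns can share at most one row with both entries 1 (else a 2×2 all-ones block appears), so Σ_i C(r_i, 2) ≤ C(153, 2) = 11628. By convexity Σ_i C(r_i, 2) ≥ 39·C(z/39, 2) = z(z − 39)/(2·39), giving z² − 39z − 39·153·152 ≤ 0 and hence z ≤ (1/2)[39 + √(1521 + 4·906984)] = (1/2)[39 + √3629457] ≈ (1/2)(39 + 1905.1134) = 972.0567.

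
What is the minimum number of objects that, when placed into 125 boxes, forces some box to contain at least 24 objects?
n = (24 − 1)·125 + 1 = 2876

By the generalised pigeonhole principle, to guarantee some box contains ≥ r objects we need more than (r − 1) · k objects total. Threshold: n = (r − 1) · k + 1. With r = 24 and k = 125: n = 23 · 125 + 1 = 2875 + 1 = 2876. For n = 2875 = 23 · 125, we can put exactly 23 objects in every box, avoiding 24 in any single one — so 2876 is tight.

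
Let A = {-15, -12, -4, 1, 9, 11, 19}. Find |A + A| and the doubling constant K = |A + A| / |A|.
K = |A + A| / |A| = 25/7

Enumerate A + A = {a + b : a, b ∈ A}. With |A| = 7, there are |A|^2 = 49 ordered sum pairs; collecting distinct values, A + A = {-30, -27, -24, -19, -16, -14, -11, -8, -6, -4, -3, -1, 2, 4, 5, 7, 10, 12, 15, 18, 20, 22, 28, 30, 38}, so |A + A| = 25. Thus K = 25/7. For comparison, the minimum possible |A + A| over all 7-element sets is 2·7 − 1 = 13 (so min K = 13/7), attained only by arithmetic progressions.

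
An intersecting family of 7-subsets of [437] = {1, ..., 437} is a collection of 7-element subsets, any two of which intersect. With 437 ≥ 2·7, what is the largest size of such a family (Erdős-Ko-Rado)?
max |F| = C(436, 6) = 9216836694072

Erdős-Ko-Rado (1961): when n ≥ 2k, max |F| = C(n−1, k−1). The bound is attained by the star {A : i ∈ A} for any fixed i ∈ [n]. Here C(437−1, 7−1) = C(436, 6) = 9216836694072.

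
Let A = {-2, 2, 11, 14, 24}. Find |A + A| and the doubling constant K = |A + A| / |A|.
K = |A + A| / |A| = 14/5

Enumerate A + A = {a + b : a, b ∈ A}. With |A| = 5, there are |A|^2 = 25 ordered sum pairs; collecting distinct values, A + A = {-4, 0, 4, 9, 12, 13, 16, 22, 25, 26, 28, 35, 38, 48}, so |A + A| = 14. Thus K = 14/5. For comparison, the minimum possible |A + A| over all 5-element sets is 2·5 − 1 = 9 (so min K = 9/5), attained only by arithmetic progressions.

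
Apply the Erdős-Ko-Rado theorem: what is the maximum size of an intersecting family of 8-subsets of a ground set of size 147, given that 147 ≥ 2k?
max |F| = C(146, 7) = 242451203280

The Erdős-Ko-Rado theorem states: for n ≥ 2k, an intersecting family of k-subsets of an n-element set has size at most C(n − 1, k − 1), with equality for 'star' families {A ⊆ [n] : |A| = k, i ∈ A} (fix an element i). For n = 147, k = 8: C(146, 7) = 242451203280.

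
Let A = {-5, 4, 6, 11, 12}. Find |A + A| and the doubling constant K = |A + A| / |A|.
K = |A + A| / |A| = 15/5 = 3

Enumerate A + A = {a + b : a, b ∈ A}. With |A| = 5, there are |A|^2 = 25 ordered sum pairs; collecting distinct values, A + A = {-10, -1, 1, 6, 7, 8, 10, 12, 15, 16, 17, 18, 22, 23, 24}, so |A + A| = 15. Thus K = 15/5 = 3. For comparison, the minimum possible |A + A| over all 5-element sets is 2·5 − 1 = 9 (so min K = 9/5), attained only by arithmetic progressions.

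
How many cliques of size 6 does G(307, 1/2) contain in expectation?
E[# K_6] = C(307, 6) · (1/2)^C(6, 2) = 1107006828852 / 2^15 = 276751707213/8192 ≈ 33783167.384399

For each 6-subset S of vertices (there are C(307, 6) = 1107006828852 such S), let X_S = 1 if S induces a K_6 (all C(6, 2) = 15 edges present). Then P(X_S = 1) = (1/2)^15 = 1/32768. By linearity of expectation, E[# K_6] = C(307, 6) · (1/2)^15 = 1107006828852 / 32768 = 276751707213/8192 ≈ 33783167.384399.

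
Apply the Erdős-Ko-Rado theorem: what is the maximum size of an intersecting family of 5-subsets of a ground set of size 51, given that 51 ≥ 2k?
max |F| = C(50, 4) = 230300

The Erdős-Ko-Rado theorem states: for n ≥ 2k, an intersecting family of k-subsets of an n-element set has size at most C(n − 1, k − 1), with equality for 'star' families {A ⊆ [n] : |A| = k, i ∈ A} (fix an element i). For n = 51, k = 5: C(50, 4) = 230300.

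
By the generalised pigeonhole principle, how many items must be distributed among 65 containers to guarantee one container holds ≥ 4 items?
n = (4 − 1)·65 + 1 = 196

By the generalised pigeonhole principle, to guarantee some box contains ≥ r objects we need more than (r − 1) · k objects total. Threshold: n = (r − 1) · k + 1. With r = 4 and k = 65: n = 3 · 65 + 1 = 195 + 1 = 196. For n = 195 = 3 · 65, we can put exactly 3 objects in every box, avoiding 4 in any single one — so 196 is tight.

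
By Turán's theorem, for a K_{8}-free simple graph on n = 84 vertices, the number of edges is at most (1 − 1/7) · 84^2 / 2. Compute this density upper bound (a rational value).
Turán density bound = (6/7) · 84^2/2 = 3024

Turán's theorem: ex(n, K_{r+1}) is achieved by the complete r-partite Turán graph T(n, r) with parts as balanced as possible, and is at most (1 − 1/r) · n^2/2. For r = 7, n = 84: the density bound is (6/7) · 7056/2 = 3024. Since 7 ∣ 84, the Turán graph T(84, 7) has parts of equal size 12, and its edge count e(T(84, 7)) = 3024 attains the density bound exactly.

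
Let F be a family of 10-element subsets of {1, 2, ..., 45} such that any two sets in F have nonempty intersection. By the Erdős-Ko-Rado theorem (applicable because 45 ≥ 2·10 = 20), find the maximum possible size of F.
max |F| = C(44, 9) = 708930508

Erdős-Ko-Rado (1961): when n ≥ 2k, max |F| = C(n−1, k−1). The bound is attained by the star {A : i ∈ A} for any fixed i ∈ [n]. Here C(45−1, 10−1) = C(44, 9) = 708930508.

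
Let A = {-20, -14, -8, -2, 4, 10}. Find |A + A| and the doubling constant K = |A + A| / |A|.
K = |A + A| / |A| = 11/6

Enumerate A + A = {a + b : a, b ∈ A}. With |A| = 6, there are |A|^2 = 36 ordered sum pairs; collecting distinct values, A + A = {-40, -34, -28, -22, -16, -10, -4, 2, 8, 14, 20}, so |A + A| = 11. Thus K = 11/6. Here |A + A| = 2|A| − 1 = 11, the minimum possible — so K = 11/6 is minimal, which holds iff A is an arithmetic progression.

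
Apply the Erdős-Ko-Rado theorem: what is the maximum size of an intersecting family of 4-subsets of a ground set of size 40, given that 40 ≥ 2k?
max |F| = C(39, 3) = 9139

Erdős-Ko-Rado (1961): when n ≥ 2k, max |F| = C(n−1, k−1). The bound is attained by the star {A : i ∈ A} for any fixed i ∈ [n]. Here C(40−1, 4−1) = C(39, 3) = 9139.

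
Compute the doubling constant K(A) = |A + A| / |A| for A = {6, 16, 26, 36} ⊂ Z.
K = |A + A| / |A| = 7/4

Enumerate A + A = {a + b : a, b ∈ A}. With |A| = 4, there are |A|^2 = 16 ordered sum pairs; collecting distinct values, A + A = {12, 22, 32, 42, 52, 62, 72}, so |A + A| = 7. Thus K = 7/4. Here |A + A| = 2|A| − 1 = 7, the minimum possible — so K = 7/4 is minimal, which holds iff A is an arithmetic progression.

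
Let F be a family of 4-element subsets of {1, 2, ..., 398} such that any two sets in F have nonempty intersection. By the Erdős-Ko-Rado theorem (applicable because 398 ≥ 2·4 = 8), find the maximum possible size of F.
max |F| = C(397, 3) = 10349790

The Erdős-Ko-Rado theorem states: for n ≥ 2k, an intersecting family of k-subsets of an n-element set has size at most C(n − 1, k − 1), with equality for 'star' families {A ⊆ [n] : |A| = k, i ∈ A} (fix an element i). For n = 398, k = 4: C(397, 3) = 10349790.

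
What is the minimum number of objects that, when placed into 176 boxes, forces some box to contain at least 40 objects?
n = (40 − 1)·176 + 1 = 6865

By the generalised pigeonhole principle, to guarantee some box contains ≥ r objects we need more than (r − 1) · k objects total. Threshold: n = (r − 1) · k + 1. With r = 40 and k = 176: n = 39 · 176 + 1 = 6864 + 1 = 6865. For n = 6864 = 39 · 176, we can put exactly 39 objects in every box, avoiding 40 in any single one — so 6865 is tight.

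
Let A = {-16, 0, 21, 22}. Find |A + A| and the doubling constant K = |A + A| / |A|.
K = |A + A| / |A| = 10/4 = 5/2

Enumerate A + A = {a + b : a, b ∈ A}. With |A| = 4, there are |A|^2 = 16 ordered sum pairs; collecting distinct values, A + A = {-32, -16, 0, 5, 6, 21, 22, 42, 43, 44}, so |A + A| = 10. Thus K = 10/4 = 5/2. For comparison, the minimum possible |A + A| over all 4-element sets is 2·4 − 1 = 7 (so min K = 7/4), attained only by arithmetic progressions.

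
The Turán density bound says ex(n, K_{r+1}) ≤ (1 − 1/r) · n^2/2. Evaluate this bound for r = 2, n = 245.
Turán density bound = (1/2) · 245^2/2 = 60025/4 ≈ 15006.25

Turán's theorem: ex(n, K_{r+1}) is achieved by the complete r-partite Turán graph T(n, r) with parts as balanced as possible, and is at most (1 − 1/r) · n^2/2. For r = 2, n = 245: the density bound is (1/2) · 60025/2 = 60025/4 ≈ 15006.25. The integer-valued extremum is e(T(245, 2)) = 15006, which is strictly less than the density bound 60025/4 since 2 ∤ 245 (the parts of T(245, 2) cannot all be equal).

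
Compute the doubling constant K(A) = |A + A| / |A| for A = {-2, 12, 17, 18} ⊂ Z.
K = |A + A| / |A| = 10/4 = 5/2

Enumerate A + A = {a + b : a, b ∈ A}. With |A| = 4, there are |A|^2 = 16 ordered sum pairs; collecting distinct values, A + A = {-4, 10, 15, 16, 24, 29, 30, 34, 35, 36}, so |A + A| = 10. Thus K = 10/4 = 5/2. For comparison, the minimum possible |A + A| over all 4-element sets is 2·4 − 1 = 7 (so min K = 7/4), attained only by arithmetic progressions.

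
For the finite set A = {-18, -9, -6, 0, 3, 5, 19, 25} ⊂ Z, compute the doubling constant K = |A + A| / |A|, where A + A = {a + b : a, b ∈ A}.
K = |A + A| / |A| = 31/8

Enumerate A + A = {a + b : a, b ∈ A}. With |A| = 8, there are |A|^2 = 64 ordered sum pairs; collecting distinct values, A + A = {-36, -27, -24, -18, -15, -13, -12, -9, -6, -4, -3, -1, 0, 1, 3, 5, 6, 7, 8, 10, 13, 16, 19, 22, 24, 25, 28, 30, 38, 44, 50}, so |A + A| = 31. Thus K = 31/8. For comparison, the minimum possible |A + A| over all 8-element sets is 2·8 − 1 = 15 (so min K = 15/8), attained only by arithmetic progressions.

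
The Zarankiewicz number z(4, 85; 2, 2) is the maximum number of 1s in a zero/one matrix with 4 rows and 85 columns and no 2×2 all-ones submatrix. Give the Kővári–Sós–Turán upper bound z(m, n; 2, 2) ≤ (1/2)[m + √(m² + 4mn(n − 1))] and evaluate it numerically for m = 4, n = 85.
z(4, 85; 2, 2) ≤ (1/2)[4 + √(4² + 4·4·85·84)] = (1/2)[4 + √114256] = 171.0089

Kővári–Sós–Turán: let r_1, ..., r_4 be the row sums and z = Σ r_i the total number of 1s. Each pair of columns can share at most one row with both entries 1 (else a 2×2 all-ones block appears), so Σ_i C(r_i, 2) ≤ C(85, 2) = 3570. By convexity Σ_i C(r_i, 2) ≥ 4·C(z/4, 2) = z(z − 4)/(2·4), giving z² − 4z − 4·85·84 ≤ 0 and hence z ≤ (1/2)[4 + √(16 + 4·28560)] = (1/2)[4 + √114256] ≈ (1/2)(4 + 338.0178) = 171.0089.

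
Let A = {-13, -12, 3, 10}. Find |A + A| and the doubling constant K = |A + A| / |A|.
K = |A + A| / |A| = 10/4 = 5/2

Enumerate A + A = {a + b : a, b ∈ A}. With |A| = 4, there are |A|^2 = 16 ordered sum pairs; collecting distinct values, A + A = {-26, -25, -24, -10, -9, -3, -2, 6, 13, 20}, so |A + A| = 10. Thus K = 10/4 = 5/2. For comparison, the minimum possible |A + A| over all 4-element sets is 2·4 − 1 = 7 (so min K = 7/4), attained only by arithmetic progressions.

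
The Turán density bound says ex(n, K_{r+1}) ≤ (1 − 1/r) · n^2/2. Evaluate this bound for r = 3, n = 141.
Turán density bound = (2/3) · 141^2/2 = 6627

Turán's theorem: ex(n, K_{r+1}) is achieved by the complete r-partite Turán graph T(n, r) with parts as balanced as possible, and is at most (1 − 1/r) · n^2/2. For r = 3, n = 141: the density bound is (2/3) · 19881/2 = 6627. Since 3 ∣ 141, the Turán graph T(141, 3) has parts of equal size 47, and its edge count e(T(141, 3)) = 6627 attains the density bound exactly.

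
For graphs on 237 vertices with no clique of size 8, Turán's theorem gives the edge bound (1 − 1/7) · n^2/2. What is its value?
Turán density bound = (6/7) · 237^2/2 = 168507/7 ≈ 24072.4286

Turán's theorem: ex(n, K_{r+1}) is achieved by the complete r-partite Turán graph T(n, r) with parts as balanced as possible, and is at most (1 − 1/r) · n^2/2. For r = 7, n = 237: the density bound is (6/7) · 56169/2 = 168507/7 ≈ 24072.4286. The integer-valued extremum is e(T(237, 7)) = 24072, which is strictly less than the density bound 168507/7 since 7 ∤ 237 (the parts of T(237, 7) cannot all be equal).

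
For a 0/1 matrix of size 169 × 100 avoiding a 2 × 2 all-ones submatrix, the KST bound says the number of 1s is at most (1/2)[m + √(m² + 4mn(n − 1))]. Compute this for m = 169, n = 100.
z(169, 100; 2, 2) ≤ (1/2)[169 + √(169² + 4·169·100·99)] = (1/2)[169 + √6720961] = 1380.7408

Kővári–Sós–Turán: let r_1, ..., r_169 be the row sums and z = Σ r_i the total number of 1s. Each pair of columns can share at most one row with both entries 1 (else a 2×2 all-ones block appears), so Σ_i C(r_i, 2) ≤ C(100, 2) = 4950. By convexity Σ_i C(r_i, 2) ≥ 169·C(z/169, 2) = z(z − 169)/(2·169), giving z² − 169z − 169·100·99 ≤ 0 and hence z ≤ (1/2)[169 + √(28561 + 4·1673100)] = (1/2)[169 + √6720961] ≈ (1/2)(169 + 2592.4816) = 1380.7408.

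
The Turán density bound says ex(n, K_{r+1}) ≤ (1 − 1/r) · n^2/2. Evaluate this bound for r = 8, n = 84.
Turán density bound = (7/8) · 84^2/2 = 3087

Turán's theorem: ex(n, K_{r+1}) is achieved by the complete r-partite Turán graph T(n, r) with parts as balanced as possible, and is at most (1 − 1/r) · n^2/2. For r = 8, n = 84: the density bound is (7/8) · 7056/2 = 3087. The integer-valued extremum is e(T(84, 8)) = 3086, which is strictly less than the density bound 3087 since 8 ∤ 84 (the parts of T(84, 8) cannot all be equal).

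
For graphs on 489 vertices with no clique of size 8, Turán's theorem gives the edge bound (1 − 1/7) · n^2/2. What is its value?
Turán density bound = (6/7) · 489^2/2 = 717363/7 ≈ 102480.4286

Turán's theorem: ex(n, K_{r+1}) is achieved by the complete r-partite Turán graph T(n, r) with parts as balanced as possible, and is at most (1 − 1/r) · n^2/2. For r = 7, n = 489: the density bound is (6/7) · 239121/2 = 717363/7 ≈ 102480.4286. The integer-valued extremum is e(T(489, 7)) = 102480, which is strictly less than the density bound 717363/7 since 7 ∤ 489 (the parts of T(489, 7) cannot all be equal).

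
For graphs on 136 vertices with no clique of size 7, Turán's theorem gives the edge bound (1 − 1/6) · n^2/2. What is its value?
Turán density bound = (5/6) · 136^2/2 = 23120/3 ≈ 7706.6667

Turán's theorem: ex(n, K_{r+1}) is achieved by the complete r-partite Turán graph T(n, r) with parts as balanced as possible, and is at most (1 − 1/r) · n^2/2. For r = 6, n = 136: the density bound is (5/6) · 18496/2 = 23120/3 ≈ 7706.6667. The integer-valued extremum is e(T(136, 6)) = 7706, which is strictly less than the density bound 23120/3 since 6 ∤ 136 (the parts of T(136, 6) cannot all be equal).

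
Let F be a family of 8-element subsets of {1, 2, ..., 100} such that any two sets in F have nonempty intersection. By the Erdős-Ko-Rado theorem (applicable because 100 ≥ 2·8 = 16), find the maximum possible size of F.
max |F| = C(99, 7) = 14887031544

Erdős-Ko-Rado (1961): when n ≥ 2k, max |F| = C(n−1, k−1). The bound is attained by the star {A : i ∈ A} for any fixed i ∈ [n]. Here C(100−1, 8−1) = C(99, 7) = 14887031544.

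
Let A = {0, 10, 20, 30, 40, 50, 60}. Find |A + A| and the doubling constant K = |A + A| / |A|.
K = |A + A| / |A| = 13/7

Enumerate A + A = {a + b : a, b ∈ A}. With |A| = 7, there are |A|^2 = 49 ordered sum pairs; collecting distinct values, A + A = {0, 10, 20, 30, 40, 50, 60, 70, 80, 90, 100, 110, 120}, so |A + A| = 13. Thus K = 13/7. Here |A + A| = 2|A| − 1 = 13, the minimum possible — so K = 13/7 is minimal, which holds iff A is an arithmetic progression.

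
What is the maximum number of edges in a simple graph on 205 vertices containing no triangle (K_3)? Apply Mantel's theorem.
ex(205, K_3) = ⌊205^2/4⌋ = 10506

Mantel (1907): a triangle-free graph on n vertices has at most ⌊n^2/4⌋ edges, with equality for the complete bipartite graph K_{⌊n/2⌋, ⌈n/2⌉}. For n = 205: ⌊205^2/4⌋ = ⌊42025/4⌋ = 10506. The extremal graph is K_{102, 103}, which has 102·103 = 10506 edges.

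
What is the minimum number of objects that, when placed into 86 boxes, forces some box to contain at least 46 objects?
n = (46 − 1)·86 + 1 = 3871

By the generalised pigeonhole principle, to guarantee some box contains ≥ r objects we need more than (r − 1) · k objects total. Threshold: n = (r − 1) · k + 1. With r = 46 and k = 86: n = 45 · 86 + 1 = 3870 + 1 = 3871. For n = 3870 = 45 · 86, we can put exactly 45 objects in every box, avoiding 46 in any single one — so 3871 is tight.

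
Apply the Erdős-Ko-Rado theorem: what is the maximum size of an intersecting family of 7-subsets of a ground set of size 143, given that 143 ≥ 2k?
max |F| = C(142, 6) = 10230985051

Erdős-Ko-Rado (1961): when n ≥ 2k, max |F| = C(n−1, k−1). The bound is attained by the star {A : i ∈ A} for any fixed i ∈ [n]. Here C(143−1, 7−1) = C(142, 6) = 10230985051.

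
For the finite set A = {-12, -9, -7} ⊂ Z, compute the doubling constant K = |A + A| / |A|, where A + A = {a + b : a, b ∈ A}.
K = |A + A| / |A| = 6/3 = 2

Enumerate A + A = {a + b : a, b ∈ A}. With |A| = 3, there are |A|^2 = 9 ordered sum pairs; collecting distinct values, A + A = {-24, -21, -19, -18, -16, -14}, so |A + A| = 6. Thus K = 6/3 = 2. For comparison, the minimum possible |A + A| over all 3-element sets is 2·3 − 1 = 5 (so min K = 5/3), attained only by arithmetic progressions.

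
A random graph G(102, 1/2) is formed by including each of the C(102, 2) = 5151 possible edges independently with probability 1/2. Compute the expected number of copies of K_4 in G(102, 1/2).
E[# K_4] = C(102, 4) · (1/2)^C(4, 2) = 4249575 / 2^6 = 66399.609375

For each 4-subset S of vertices (there are C(102, 4) = 4249575 such S), let X_S = 1 if S induces a K_4 (all C(4, 2) = 6 edges present). Then P(X_S = 1) = (1/2)^6 = 1/64. By linearity of expectation, E[# K_4] = C(102, 4) · (1/2)^6 = 4249575 / 64 = 66399.609375.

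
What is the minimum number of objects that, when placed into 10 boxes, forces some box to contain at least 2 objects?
n = (2 − 1)·10 + 1 = 11

By the generalised pigeonhole principle, to guarantee some box contains ≥ r objects we need more than (r − 1) · k objects total. Threshold: n = (r − 1) · k + 1. With r = 2 and k = 10: n = 1 · 10 + 1 = 10 + 1 = 11. For n = 10 = 1 · 10, we can put exactly 1 objects in every box, avoiding 2 in any single one — so 11 is tight.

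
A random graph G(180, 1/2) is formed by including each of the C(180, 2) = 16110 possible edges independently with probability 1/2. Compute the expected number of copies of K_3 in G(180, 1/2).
E[# K_3] = C(180, 3) · (1/2)^C(3, 2) = 955860 / 2^3 = 238965/2 = 119482.5

For each 3-subset S of vertices (there are C(180, 3) = 955860 such S), let X_S = 1 if S induces a K_3 (all C(3, 2) = 3 edges present). Then P(X_S = 1) = (1/2)^3 = 1/8. By linearity of expectation, E[# K_3] = C(180, 3) · (1/2)^3 = 955860 / 8 = 238965/2 = 119482.5.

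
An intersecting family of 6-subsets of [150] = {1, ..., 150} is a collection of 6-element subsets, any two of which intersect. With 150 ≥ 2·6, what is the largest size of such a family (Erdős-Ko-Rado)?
max |F| = C(149, 5) = 571880029

The Erdős-Ko-Rado theorem states: for n ≥ 2k, an intersecting family of k-subsets of an n-element set has size at most C(n − 1, k − 1), with equality for 'star' families {A ⊆ [n] : |A| = k, i ∈ A} (fix an element i). For n = 150, k = 6: C(149, 5) = 571880029.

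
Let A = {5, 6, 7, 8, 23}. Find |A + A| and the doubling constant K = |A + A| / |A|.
K = |A + A| / |A| = 12/5

Enumerate A + A = {a + b : a, b ∈ A}. With |A| = 5, there are |A|^2 = 25 ordered sum pairs; collecting distinct values, A + A = {10, 11, 12, 13, 14, 15, 16, 28, 29, 30, 31, 46}, so |A + A| = 12. Thus K = 12/5. For comparison, the minimum possible |A + A| over all 5-element sets is 2·5 − 1 = 9 (so min K = 9/5), attained only by arithmetic progressions.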